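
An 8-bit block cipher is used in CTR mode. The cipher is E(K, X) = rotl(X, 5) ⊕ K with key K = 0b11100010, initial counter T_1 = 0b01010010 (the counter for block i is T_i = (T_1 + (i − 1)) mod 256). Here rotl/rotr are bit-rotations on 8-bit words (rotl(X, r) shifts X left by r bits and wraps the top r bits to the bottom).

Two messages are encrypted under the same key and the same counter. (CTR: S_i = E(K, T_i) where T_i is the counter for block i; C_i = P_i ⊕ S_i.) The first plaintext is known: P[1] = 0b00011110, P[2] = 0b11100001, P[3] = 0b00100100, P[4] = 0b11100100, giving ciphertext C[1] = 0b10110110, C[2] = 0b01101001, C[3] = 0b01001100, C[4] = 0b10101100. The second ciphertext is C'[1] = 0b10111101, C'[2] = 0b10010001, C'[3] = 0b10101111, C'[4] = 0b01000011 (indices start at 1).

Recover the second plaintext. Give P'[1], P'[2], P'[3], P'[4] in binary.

In CTR with a reused counter, both messages share the same keystream S_i, so C_i ⊕ C'_i = P_i ⊕ P'_i and thus P'_i = P_i ⊕ C_i ⊕ C'_i.
P'[1]: 0b00011110 ⊕ 0b10110110 ⊕ 0b10111101 = 0b00010101.
P'[2]: 0b11100001 ⊕ 0b01101001 ⊕ 0b10010001 = 0b00011001.
P'[3]: 0b00100100 ⊕ 0b01001100 ⊕ 0b10101111 = 0b11000111.
P'[4]: 0b11100100 ⊕ 0b10101100 ⊕ 0b01000011 = 0b00001011.

P'[1] = 0b00010101, P'[2] = 0b00011001, P'[3] = 0b11000111, P'[4] = 0b00001011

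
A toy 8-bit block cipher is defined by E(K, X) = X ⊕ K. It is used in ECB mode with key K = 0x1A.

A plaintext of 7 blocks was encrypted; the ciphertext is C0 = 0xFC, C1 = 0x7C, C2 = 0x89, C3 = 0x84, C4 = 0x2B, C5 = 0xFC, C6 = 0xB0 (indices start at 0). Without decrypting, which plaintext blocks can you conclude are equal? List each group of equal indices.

P0 = P5

ECB encrypts each block independently with the same key, so equal ciphertext blocks imply equal plaintext blocks.
C0 = C5 = 0xFC, so P0 = P5.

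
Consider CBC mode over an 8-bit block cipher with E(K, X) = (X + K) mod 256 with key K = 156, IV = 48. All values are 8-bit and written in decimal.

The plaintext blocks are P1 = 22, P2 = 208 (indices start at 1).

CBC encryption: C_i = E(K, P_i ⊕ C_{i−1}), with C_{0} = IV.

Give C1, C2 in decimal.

C1 = 194, C2 = 174

C1: P1 ⊕ 48 = 38; E(K, 38) = 194.
C2: P2 ⊕ 194 = 18; E(K, 18) = 174.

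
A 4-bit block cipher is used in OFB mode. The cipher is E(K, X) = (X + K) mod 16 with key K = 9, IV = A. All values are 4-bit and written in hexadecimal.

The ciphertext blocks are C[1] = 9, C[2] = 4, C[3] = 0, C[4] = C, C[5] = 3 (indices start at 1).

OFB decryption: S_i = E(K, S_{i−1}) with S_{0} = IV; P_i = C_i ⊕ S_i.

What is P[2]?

P[2] = 8

P[1]: S = E(K, A) = 3; 9 ⊕ 3 = A.
P[2]: S = E(K, 3) = C; 4 ⊕ C = 8.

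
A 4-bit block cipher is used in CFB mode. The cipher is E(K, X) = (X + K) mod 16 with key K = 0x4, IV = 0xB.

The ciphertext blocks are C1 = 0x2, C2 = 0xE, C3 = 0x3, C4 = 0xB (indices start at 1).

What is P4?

CFB decryption: P_i = C_i ⊕ E(K, C_{i−1}), with C_{0} = IV.
P4: E(K, 0x3) = 0x7; 0xB ⊕ 0x7 = 0xC.

P4 = 0xC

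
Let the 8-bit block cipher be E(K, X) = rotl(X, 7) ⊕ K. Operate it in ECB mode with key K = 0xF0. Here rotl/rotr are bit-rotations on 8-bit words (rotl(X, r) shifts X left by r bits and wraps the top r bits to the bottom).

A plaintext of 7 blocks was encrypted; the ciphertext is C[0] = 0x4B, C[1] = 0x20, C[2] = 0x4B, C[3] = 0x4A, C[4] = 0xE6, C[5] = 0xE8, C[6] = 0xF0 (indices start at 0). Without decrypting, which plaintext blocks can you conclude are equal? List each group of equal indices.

P[0] = P[2]

ECB encrypts each block independently with the same key, so equal ciphertext blocks imply equal plaintext blocks.
C[0] = C[2] = 0x4B, so P[0] = P[2].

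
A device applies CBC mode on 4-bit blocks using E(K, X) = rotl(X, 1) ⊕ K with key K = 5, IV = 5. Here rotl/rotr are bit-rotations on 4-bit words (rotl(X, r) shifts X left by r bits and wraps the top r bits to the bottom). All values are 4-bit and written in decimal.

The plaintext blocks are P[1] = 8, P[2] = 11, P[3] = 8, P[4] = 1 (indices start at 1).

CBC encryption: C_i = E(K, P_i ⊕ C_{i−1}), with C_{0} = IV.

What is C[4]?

C[1]: P[1] ⊕ 5 = 13; E(K, 13) = 14.
C[2]: P[2] ⊕ 14 = 5; E(K, 5) = 15.
C[3]: P[3] ⊕ 15 = 7; E(K, 7) = 11.
C[4]: P[4] ⊕ 11 = 10; E(K, 10) = 0.

C[4] = 0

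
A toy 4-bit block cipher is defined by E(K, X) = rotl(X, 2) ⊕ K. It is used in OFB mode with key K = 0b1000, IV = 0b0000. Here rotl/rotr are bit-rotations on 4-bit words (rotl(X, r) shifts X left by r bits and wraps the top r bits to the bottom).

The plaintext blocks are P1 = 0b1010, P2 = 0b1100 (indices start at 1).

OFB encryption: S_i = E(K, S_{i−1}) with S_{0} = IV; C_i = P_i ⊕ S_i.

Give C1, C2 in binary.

C1 = 0b0010, C2 = 0b0110

C1: S = E(K, 0b0000) = 0b1000; 0b1010 ⊕ 0b1000 = 0b0010.
C2: S = E(K, 0b1000) = 0b1010; 0b1100 ⊕ 0b1010 = 0b0110.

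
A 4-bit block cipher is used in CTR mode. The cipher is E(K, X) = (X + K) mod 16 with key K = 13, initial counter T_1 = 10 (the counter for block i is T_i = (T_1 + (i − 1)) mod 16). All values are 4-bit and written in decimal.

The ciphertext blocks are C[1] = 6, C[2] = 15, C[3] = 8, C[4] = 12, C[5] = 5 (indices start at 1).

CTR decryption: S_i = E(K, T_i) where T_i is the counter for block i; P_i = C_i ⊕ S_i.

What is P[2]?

P[2] = 7

P[2]: T = 11, S = E(K, T) = 8; 15 ⊕ 8 = 7.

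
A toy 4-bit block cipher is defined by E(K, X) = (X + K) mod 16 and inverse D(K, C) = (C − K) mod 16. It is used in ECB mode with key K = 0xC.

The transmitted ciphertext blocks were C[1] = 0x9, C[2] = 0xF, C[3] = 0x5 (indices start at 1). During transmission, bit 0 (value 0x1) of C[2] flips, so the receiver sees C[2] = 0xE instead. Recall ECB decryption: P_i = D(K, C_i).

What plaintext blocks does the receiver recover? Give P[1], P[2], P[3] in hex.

P[1] = 0xD, P[2] = 0x2, P[3] = 0x9

Only C[2] changed, to 0xE. In ECB, a change in C_i affects only P_i. Decrypting the received ciphertext:
P[1]: D(K, 0x9) = 0xD.
P[2]: D(K, 0xE) = 0x2.
P[3]: D(K, 0x5) = 0x9.
Blocks that differ from the original plaintext: P[2].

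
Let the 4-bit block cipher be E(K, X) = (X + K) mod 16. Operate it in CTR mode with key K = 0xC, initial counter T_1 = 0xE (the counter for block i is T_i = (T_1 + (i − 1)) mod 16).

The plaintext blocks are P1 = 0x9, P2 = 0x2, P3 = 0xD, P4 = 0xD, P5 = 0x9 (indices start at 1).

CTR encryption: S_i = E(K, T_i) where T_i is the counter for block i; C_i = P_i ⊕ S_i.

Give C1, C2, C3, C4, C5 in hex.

C1: T = 0xE, S = E(K, T) = 0xA; 0x9 ⊕ 0xA = 0x3.
C2: T = 0xF, S = E(K, T) = 0xB; 0x2 ⊕ 0xB = 0x9.
C3: T = 0x0, S = E(K, T) = 0xC; 0xD ⊕ 0xC = 0x1.
C4: T = 0x1, S = E(K, T) = 0xD; 0xD ⊕ 0xD = 0x0.
C5: T = 0x2, S = E(K, T) = 0xE; 0x9 ⊕ 0xE = 0x7.

C1 = 0x3, C2 = 0x9, C3 = 0x1, C4 = 0x0, C5 = 0x7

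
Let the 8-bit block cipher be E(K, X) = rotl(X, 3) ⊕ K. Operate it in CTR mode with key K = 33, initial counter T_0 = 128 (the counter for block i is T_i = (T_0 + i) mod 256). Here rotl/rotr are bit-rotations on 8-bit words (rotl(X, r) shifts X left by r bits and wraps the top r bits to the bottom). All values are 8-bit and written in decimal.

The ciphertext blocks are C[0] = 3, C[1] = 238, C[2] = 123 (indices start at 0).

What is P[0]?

P[0] = 38

CTR decryption: S_i = E(K, T_i) where T_i is the counter for block i; P_i = C_i ⊕ S_i.
P[0]: T = 128, S = E(K, T) = 37; 3 ⊕ 37 = 38.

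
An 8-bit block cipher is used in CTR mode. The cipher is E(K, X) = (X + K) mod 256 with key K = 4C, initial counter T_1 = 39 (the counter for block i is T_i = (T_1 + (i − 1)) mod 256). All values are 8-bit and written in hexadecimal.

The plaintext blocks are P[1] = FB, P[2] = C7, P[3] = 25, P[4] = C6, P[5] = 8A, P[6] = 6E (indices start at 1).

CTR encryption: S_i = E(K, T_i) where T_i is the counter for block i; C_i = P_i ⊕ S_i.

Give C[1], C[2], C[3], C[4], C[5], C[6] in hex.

C[1] = 7E, C[2] = 41, C[3] = A2, C[4] = 4E, C[5] = 03, C[6] = E4

C[1]: T = 39, S = E(K, T) = 85; FB ⊕ 85 = 7E.
C[2]: T = 3A, S = E(K, T) = 86; C7 ⊕ 86 = 41.
C[3]: T = 3B, S = E(K, T) = 87; 25 ⊕ 87 = A2.
C[4]: T = 3C, S = E(K, T) = 88; C6 ⊕ 88 = 4E.
C[5]: T = 3D, S = E(K, T) = 89; 8A ⊕ 89 = 03.
C[6]: T = 3E, S = E(K, T) = 8A; 6E ⊕ 8A = E4.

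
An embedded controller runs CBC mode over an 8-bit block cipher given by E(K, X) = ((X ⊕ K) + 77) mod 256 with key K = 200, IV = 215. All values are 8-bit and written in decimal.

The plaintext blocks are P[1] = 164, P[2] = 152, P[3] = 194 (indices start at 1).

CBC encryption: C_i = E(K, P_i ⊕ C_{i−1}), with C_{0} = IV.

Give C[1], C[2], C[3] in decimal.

C[1]: P[1] ⊕ 215 = 115; E(K, 115) = 8.
C[2]: P[2] ⊕ 8 = 144; E(K, 144) = 165.
C[3]: P[3] ⊕ 165 = 103; E(K, 103) = 252.

C[1] = 8, C[2] = 165, C[3] = 252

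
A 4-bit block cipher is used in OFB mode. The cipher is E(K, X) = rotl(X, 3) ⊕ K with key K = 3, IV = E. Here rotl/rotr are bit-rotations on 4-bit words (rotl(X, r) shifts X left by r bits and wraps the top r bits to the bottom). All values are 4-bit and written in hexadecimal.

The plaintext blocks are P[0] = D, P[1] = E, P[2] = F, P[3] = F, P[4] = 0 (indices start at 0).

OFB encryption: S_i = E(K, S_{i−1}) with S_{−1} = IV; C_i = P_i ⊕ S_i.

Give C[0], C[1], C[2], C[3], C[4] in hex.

C[0] = 9, C[1] = F, C[2] = 4, C[3] = 1, C[4] = 4

C[0]: S = E(K, E) = 4; D ⊕ 4 = 9.
C[1]: S = E(K, 4) = 1; E ⊕ 1 = F.
C[2]: S = E(K, 1) = B; F ⊕ B = 4.
C[3]: S = E(K, B) = E; F ⊕ E = 1.
C[4]: S = E(K, E) = 4; 0 ⊕ 4 = 4.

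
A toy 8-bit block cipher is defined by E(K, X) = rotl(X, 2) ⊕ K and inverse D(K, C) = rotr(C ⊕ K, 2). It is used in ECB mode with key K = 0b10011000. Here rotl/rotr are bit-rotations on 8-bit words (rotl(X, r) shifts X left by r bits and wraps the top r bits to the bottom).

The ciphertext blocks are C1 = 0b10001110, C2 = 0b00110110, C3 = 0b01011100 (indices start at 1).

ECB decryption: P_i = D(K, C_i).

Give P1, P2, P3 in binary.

P1 = 0b10000101, P2 = 0b10101011, P3 = 0b00110001

P1: D(K, 0b10001110) = 0b10000101.
P2: D(K, 0b00110110) = 0b10101011.
P3: D(K, 0b01011100) = 0b00110001.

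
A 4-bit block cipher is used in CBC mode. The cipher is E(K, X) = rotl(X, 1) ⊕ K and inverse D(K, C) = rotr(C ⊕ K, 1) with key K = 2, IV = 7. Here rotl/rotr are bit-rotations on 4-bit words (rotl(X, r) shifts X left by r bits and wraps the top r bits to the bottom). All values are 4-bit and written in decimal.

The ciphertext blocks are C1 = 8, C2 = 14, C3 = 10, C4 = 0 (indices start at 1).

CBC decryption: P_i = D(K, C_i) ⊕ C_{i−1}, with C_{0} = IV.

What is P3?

P3 = 10

P3: D(K, 10) = 4; 4 ⊕ 14 = 10.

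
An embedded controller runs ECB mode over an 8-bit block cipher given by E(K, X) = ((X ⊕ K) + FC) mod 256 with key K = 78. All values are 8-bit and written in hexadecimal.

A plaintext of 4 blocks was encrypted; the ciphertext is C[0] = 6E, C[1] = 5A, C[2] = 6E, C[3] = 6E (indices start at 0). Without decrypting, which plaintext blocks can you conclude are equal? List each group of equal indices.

P[0] = P[2] = P[3]

ECB encrypts each block independently with the same key, so equal ciphertext blocks imply equal plaintext blocks.
C[0] = C[2] = C[3] = 6E, so P[0] = P[2] = P[3].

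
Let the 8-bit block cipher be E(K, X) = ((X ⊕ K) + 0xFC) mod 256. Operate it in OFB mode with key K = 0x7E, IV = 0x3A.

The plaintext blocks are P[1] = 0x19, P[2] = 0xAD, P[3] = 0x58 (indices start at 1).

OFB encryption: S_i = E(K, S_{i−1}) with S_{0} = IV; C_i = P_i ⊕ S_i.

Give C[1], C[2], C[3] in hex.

C[1]: S = E(K, 0x3A) = 0x40; 0x19 ⊕ 0x40 = 0x59.
C[2]: S = E(K, 0x40) = 0x3A; 0xAD ⊕ 0x3A = 0x97.
C[3]: S = E(K, 0x3A) = 0x40; 0x58 ⊕ 0x40 = 0x18.

C[1] = 0x59, C[2] = 0x97, C[3] = 0x18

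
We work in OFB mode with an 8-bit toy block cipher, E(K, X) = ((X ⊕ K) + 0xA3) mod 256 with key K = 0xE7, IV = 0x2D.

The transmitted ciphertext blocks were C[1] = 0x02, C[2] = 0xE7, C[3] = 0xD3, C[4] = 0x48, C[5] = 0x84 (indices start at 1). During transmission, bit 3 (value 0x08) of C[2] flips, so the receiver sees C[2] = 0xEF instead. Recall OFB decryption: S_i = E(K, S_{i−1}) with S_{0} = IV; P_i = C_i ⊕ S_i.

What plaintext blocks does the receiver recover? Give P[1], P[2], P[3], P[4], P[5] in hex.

Only C[2] changed, to 0xEF. In OFB, a change in C_i flips the same bit in P_i only; the keystream is unaffected. Decrypting the received ciphertext:
P[1]: S = E(K, 0x2D) = 0x6D; 0x02 ⊕ 0x6D = 0x6F.
P[2]: S = E(K, 0x6D) = 0x2D; 0xEF ⊕ 0x2D = 0xC2.
P[3]: S = E(K, 0x2D) = 0x6D; 0xD3 ⊕ 0x6D = 0xBE.
P[4]: S = E(K, 0x6D) = 0x2D; 0x48 ⊕ 0x2D = 0x65.
P[5]: S = E(K, 0x2D) = 0x6D; 0x84 ⊕ 0x6D = 0xE9.
Blocks that differ from the original plaintext: P[2].

P[1] = 0x6F, P[2] = 0xC2, P[3] = 0xBE, P[4] = 0x65, P[5] = 0xE9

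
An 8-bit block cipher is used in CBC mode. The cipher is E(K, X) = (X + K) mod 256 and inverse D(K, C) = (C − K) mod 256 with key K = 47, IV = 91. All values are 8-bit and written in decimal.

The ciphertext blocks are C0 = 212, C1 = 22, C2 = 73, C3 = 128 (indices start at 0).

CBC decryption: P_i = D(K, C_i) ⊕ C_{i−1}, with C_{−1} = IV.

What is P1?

P1: D(K, 22) = 231; 231 ⊕ 212 = 51.

P1 = 51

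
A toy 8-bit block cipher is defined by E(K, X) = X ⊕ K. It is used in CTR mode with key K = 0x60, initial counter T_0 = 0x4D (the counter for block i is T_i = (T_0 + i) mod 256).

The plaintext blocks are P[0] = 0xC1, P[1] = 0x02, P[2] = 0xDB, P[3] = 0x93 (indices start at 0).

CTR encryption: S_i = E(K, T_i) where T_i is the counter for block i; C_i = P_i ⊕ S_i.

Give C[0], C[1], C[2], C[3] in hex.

C[0] = 0xEC, C[1] = 0x2C, C[2] = 0xF4, C[3] = 0xA3

C[0]: T = 0x4D, S = E(K, T) = 0x2D; 0xC1 ⊕ 0x2D = 0xEC.
C[1]: T = 0x4E, S = E(K, T) = 0x2E; 0x02 ⊕ 0x2E = 0x2C.
C[2]: T = 0x4F, S = E(K, T) = 0x2F; 0xDB ⊕ 0x2F = 0xF4.
C[3]: T = 0x50, S = E(K, T) = 0x30; 0x93 ⊕ 0x30 = 0xA3.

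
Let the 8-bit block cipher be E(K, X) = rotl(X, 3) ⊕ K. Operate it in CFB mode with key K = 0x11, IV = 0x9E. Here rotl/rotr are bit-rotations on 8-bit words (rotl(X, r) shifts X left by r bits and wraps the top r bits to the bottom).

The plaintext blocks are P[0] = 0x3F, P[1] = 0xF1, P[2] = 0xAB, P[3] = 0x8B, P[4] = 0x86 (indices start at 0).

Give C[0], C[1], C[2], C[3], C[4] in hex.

CFB encryption: C_i = P_i ⊕ E(K, C_{i−1}), with C_{−1} = IV.
C[0]: E(K, 0x9E) = 0xE5; 0x3F ⊕ 0xE5 = 0xDA.
C[1]: E(K, 0xDA) = 0xC7; 0xF1 ⊕ 0xC7 = 0x36.
C[2]: E(K, 0x36) = 0xA0; 0xAB ⊕ 0xA0 = 0x0B.
C[3]: E(K, 0x0B) = 0x49; 0x8B ⊕ 0x49 = 0xC2.
C[4]: E(K, 0xC2) = 0x07; 0x86 ⊕ 0x07 = 0x81.

C[0] = 0xDA, C[1] = 0x36, C[2] = 0x0B, C[3] = 0xC2, C[4] = 0x81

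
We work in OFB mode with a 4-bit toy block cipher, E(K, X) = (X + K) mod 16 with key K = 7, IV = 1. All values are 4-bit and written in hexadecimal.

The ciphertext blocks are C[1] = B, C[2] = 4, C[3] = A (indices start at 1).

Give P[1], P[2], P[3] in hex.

OFB decryption: S_i = E(K, S_{i−1}) with S_{0} = IV; P_i = C_i ⊕ S_i.
P[1]: S = E(K, 1) = 8; B ⊕ 8 = 3.
P[2]: S = E(K, 8) = F; 4 ⊕ F = B.
P[3]: S = E(K, F) = 6; A ⊕ 6 = C.

P[1] = 3, P[2] = B, P[3] = C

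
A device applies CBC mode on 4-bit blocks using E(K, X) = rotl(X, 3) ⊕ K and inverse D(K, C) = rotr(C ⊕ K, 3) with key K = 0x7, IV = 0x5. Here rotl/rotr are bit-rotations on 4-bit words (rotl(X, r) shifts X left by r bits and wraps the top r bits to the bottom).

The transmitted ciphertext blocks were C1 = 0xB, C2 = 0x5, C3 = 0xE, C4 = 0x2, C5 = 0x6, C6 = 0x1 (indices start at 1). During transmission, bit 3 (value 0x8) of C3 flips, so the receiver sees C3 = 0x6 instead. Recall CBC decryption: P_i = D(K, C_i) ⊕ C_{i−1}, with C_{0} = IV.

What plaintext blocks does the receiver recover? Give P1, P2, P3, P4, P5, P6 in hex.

Only C3 changed, to 0x6. In CBC, a change in C_i garbles P_i and flips the same bit in P_{i+1}. Decrypting the received ciphertext:
P1: D(K, 0xB) = 0x9; 0x9 ⊕ 0x5 = 0xC.
P2: D(K, 0x5) = 0x4; 0x4 ⊕ 0xB = 0xF.
P3: D(K, 0x6) = 0x2; 0x2 ⊕ 0x5 = 0x7.
P4: D(K, 0x2) = 0xA; 0xA ⊕ 0x6 = 0xC.
P5: D(K, 0x6) = 0x2; 0x2 ⊕ 0x2 = 0x0.
P6: D(K, 0x1) = 0xC; 0xC ⊕ 0x6 = 0xA.
Blocks that differ from the original plaintext: P3, P4.

P1 = 0xC, P2 = 0xF, P3 = 0x7, P4 = 0xC, P5 = 0x0, P6 = 0xA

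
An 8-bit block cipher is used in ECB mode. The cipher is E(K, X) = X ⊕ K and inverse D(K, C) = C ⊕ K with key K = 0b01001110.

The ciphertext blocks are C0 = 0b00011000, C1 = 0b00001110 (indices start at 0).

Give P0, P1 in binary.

ECB decryption: P_i = D(K, C_i).
P0: D(K, 0b00011000) = 0b01010110.
P1: D(K, 0b00001110) = 0b01000000.

P0 = 0b01010110, P1 = 0b01000000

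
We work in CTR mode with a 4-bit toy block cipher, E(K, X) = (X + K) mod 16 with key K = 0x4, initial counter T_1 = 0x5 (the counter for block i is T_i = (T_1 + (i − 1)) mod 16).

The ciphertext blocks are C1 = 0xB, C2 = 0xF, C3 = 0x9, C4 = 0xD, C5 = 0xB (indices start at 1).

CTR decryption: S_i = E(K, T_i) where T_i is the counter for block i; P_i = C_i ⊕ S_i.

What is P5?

P5 = 0x6

P5: T = 0x9, S = E(K, T) = 0xD; 0xB ⊕ 0xD = 0x6.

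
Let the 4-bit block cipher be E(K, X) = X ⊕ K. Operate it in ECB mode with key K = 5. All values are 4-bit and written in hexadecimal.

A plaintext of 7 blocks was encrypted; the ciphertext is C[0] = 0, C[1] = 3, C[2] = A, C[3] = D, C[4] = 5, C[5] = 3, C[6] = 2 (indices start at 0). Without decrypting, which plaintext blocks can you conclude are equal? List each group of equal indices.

ECB encrypts each block independently with the same key, so equal ciphertext blocks imply equal plaintext blocks.
C[1] = C[5] = 3, so P[1] = P[5].

P[1] = P[5]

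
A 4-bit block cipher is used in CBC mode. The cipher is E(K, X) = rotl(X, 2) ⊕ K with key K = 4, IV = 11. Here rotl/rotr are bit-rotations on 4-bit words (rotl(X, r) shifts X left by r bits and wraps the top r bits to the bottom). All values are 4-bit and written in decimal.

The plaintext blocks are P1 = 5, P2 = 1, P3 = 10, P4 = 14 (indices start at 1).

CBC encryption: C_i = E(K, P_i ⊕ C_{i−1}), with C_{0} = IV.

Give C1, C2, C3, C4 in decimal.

C1: P1 ⊕ 11 = 14; E(K, 14) = 15.
C2: P2 ⊕ 15 = 14; E(K, 14) = 15.
C3: P3 ⊕ 15 = 5; E(K, 5) = 1.
C4: P4 ⊕ 1 = 15; E(K, 15) = 11.

C1 = 15, C2 = 15, C3 = 1, C4 = 11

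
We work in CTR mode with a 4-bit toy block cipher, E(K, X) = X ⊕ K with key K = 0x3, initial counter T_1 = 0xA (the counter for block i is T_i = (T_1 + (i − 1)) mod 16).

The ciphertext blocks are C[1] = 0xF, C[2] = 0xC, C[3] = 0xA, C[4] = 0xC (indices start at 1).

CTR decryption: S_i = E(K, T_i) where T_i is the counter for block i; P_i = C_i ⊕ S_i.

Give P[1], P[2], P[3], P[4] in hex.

P[1] = 0x6, P[2] = 0x4, P[3] = 0x5, P[4] = 0x2

P[1]: T = 0xA, S = E(K, T) = 0x9; 0xF ⊕ 0x9 = 0x6.
P[2]: T = 0xB, S = E(K, T) = 0x8; 0xC ⊕ 0x8 = 0x4.
P[3]: T = 0xC, S = E(K, T) = 0xF; 0xA ⊕ 0xF = 0x5.
P[4]: T = 0xD, S = E(K, T) = 0xE; 0xC ⊕ 0xE = 0x2.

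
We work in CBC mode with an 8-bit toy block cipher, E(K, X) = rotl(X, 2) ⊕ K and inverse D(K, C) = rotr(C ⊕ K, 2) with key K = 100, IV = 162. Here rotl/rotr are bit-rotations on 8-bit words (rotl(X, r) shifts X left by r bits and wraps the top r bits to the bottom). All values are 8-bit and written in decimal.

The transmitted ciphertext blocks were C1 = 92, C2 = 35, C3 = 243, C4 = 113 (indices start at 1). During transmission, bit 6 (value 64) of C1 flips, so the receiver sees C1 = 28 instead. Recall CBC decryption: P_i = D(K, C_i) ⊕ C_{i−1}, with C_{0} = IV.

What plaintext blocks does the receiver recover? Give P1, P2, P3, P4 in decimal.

P1 = 188, P2 = 205, P3 = 198, P4 = 182

Only C1 changed, to 28. In CBC, a change in C_i garbles P_i and flips the same bit in P_{i+1}. Decrypting the received ciphertext:
P1: D(K, 28) = 30; 30 ⊕ 162 = 188.
P2: D(K, 35) = 209; 209 ⊕ 28 = 205.
P3: D(K, 243) = 229; 229 ⊕ 35 = 198.
P4: D(K, 113) = 69; 69 ⊕ 243 = 182.
Blocks that differ from the original plaintext: P1, P2.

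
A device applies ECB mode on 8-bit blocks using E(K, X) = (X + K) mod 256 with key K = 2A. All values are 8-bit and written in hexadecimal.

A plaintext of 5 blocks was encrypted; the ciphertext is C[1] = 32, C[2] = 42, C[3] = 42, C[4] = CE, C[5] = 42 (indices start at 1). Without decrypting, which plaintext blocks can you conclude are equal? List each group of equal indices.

ECB encrypts each block independently with the same key, so equal ciphertext blocks imply equal plaintext blocks.
C[2] = C[3] = C[5] = 42, so P[2] = P[3] = P[5].

P[2] = P[3] = P[5]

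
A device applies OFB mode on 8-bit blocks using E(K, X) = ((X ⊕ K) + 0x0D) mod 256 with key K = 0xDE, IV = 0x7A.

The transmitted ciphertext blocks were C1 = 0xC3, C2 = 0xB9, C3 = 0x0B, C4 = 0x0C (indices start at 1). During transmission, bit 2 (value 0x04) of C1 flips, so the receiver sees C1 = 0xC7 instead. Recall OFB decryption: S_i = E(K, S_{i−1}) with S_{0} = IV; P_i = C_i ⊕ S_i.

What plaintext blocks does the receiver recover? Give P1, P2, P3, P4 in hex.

P1 = 0x76, P2 = 0xC5, P3 = 0xA4, P4 = 0x72

Only C1 changed, to 0xC7. In OFB, a change in C_i flips the same bit in P_i only; the keystream is unaffected. Decrypting the received ciphertext:
P1: S = E(K, 0x7A) = 0xB1; 0xC7 ⊕ 0xB1 = 0x76.
P2: S = E(K, 0xB1) = 0x7C; 0xB9 ⊕ 0x7C = 0xC5.
P3: S = E(K, 0x7C) = 0xAF; 0x0B ⊕ 0xAF = 0xA4.
P4: S = E(K, 0xAF) = 0x7E; 0x0C ⊕ 0x7E = 0x72.
Blocks that differ from the original plaintext: P1.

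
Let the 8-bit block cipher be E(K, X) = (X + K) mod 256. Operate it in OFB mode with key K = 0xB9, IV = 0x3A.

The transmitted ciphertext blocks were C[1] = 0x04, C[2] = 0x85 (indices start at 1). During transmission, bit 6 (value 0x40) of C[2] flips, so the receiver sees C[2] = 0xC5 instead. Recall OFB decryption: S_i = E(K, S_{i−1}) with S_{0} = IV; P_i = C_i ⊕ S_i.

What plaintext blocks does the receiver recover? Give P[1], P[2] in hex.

P[1] = 0xF7, P[2] = 0x69

Only C[2] changed, to 0xC5. In OFB, a change in C_i flips the same bit in P_i only; the keystream is unaffected. Decrypting the received ciphertext:
P[1]: S = E(K, 0x3A) = 0xF3; 0x04 ⊕ 0xF3 = 0xF7.
P[2]: S = E(K, 0xF3) = 0xAC; 0xC5 ⊕ 0xAC = 0x69.
Blocks that differ from the original plaintext: P[2].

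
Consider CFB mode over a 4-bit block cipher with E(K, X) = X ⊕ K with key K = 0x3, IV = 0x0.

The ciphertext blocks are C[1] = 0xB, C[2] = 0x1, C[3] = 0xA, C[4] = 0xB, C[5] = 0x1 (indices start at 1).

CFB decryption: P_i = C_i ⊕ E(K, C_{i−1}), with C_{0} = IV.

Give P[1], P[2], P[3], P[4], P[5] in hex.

P[1]: E(K, 0x0) = 0x3; 0xB ⊕ 0x3 = 0x8.
P[2]: E(K, 0xB) = 0x8; 0x1 ⊕ 0x8 = 0x9.
P[3]: E(K, 0x1) = 0x2; 0xA ⊕ 0x2 = 0x8.
P[4]: E(K, 0xA) = 0x9; 0xB ⊕ 0x9 = 0x2.
P[5]: E(K, 0xB) = 0x8; 0x1 ⊕ 0x8 = 0x9.

P[1] = 0x8, P[2] = 0x9, P[3] = 0x8, P[4] = 0x2, P[5] = 0x9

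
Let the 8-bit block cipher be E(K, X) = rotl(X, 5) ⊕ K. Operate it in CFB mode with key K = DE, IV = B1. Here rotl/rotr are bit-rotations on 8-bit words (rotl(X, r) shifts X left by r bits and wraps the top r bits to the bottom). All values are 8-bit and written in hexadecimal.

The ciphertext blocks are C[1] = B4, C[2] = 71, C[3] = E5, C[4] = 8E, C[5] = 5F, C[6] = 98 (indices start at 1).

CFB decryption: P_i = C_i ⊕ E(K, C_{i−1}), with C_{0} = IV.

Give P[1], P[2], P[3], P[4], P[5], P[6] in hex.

P[1]: E(K, B1) = E8; B4 ⊕ E8 = 5C.
P[2]: E(K, B4) = 48; 71 ⊕ 48 = 39.
P[3]: E(K, 71) = F0; E5 ⊕ F0 = 15.
P[4]: E(K, E5) = 62; 8E ⊕ 62 = EC.
P[5]: E(K, 8E) = 0F; 5F ⊕ 0F = 50.
P[6]: E(K, 5F) = 35; 98 ⊕ 35 = AD.

P[1] = 5C, P[2] = 39, P[3] = 15, P[4] = EC, P[5] = 50, P[6] = AD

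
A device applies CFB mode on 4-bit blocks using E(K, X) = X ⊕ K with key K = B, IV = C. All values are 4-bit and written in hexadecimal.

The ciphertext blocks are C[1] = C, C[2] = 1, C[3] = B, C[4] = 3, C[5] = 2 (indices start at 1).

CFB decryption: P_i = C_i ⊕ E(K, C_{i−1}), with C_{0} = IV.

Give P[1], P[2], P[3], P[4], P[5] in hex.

P[1] = B, P[2] = 6, P[3] = 1, P[4] = 3, P[5] = A

P[1]: E(K, C) = 7; C ⊕ 7 = B.
P[2]: E(K, C) = 7; 1 ⊕ 7 = 6.
P[3]: E(K, 1) = A; B ⊕ A = 1.
P[4]: E(K, B) = 0; 3 ⊕ 0 = 3.
P[5]: E(K, 3) = 8; 2 ⊕ 8 = A.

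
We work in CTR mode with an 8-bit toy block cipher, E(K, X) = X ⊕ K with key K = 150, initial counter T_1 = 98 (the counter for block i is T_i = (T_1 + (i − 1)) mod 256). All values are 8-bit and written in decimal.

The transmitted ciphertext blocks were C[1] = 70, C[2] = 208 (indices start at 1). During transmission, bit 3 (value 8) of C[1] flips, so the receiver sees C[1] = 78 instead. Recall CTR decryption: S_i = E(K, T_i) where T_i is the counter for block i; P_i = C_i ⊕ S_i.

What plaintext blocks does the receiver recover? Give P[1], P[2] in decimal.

P[1] = 186, P[2] = 37

Only C[1] changed, to 78. In CTR, a change in C_i flips the same bit in P_i only; the keystream is unaffected. Decrypting the received ciphertext:
P[1]: T = 98, S = E(K, T) = 244; 78 ⊕ 244 = 186.
P[2]: T = 99, S = E(K, T) = 245; 208 ⊕ 245 = 37.
Blocks that differ from the original plaintext: P[1].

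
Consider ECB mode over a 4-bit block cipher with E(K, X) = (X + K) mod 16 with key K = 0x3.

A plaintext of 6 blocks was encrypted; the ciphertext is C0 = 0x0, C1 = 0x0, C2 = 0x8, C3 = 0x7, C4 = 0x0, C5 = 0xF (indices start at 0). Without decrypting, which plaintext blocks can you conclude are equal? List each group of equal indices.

P0 = P1 = P4

ECB encrypts each block independently with the same key, so equal ciphertext blocks imply equal plaintext blocks.
C0 = C1 = C4 = 0x0, so P0 = P1 = P4.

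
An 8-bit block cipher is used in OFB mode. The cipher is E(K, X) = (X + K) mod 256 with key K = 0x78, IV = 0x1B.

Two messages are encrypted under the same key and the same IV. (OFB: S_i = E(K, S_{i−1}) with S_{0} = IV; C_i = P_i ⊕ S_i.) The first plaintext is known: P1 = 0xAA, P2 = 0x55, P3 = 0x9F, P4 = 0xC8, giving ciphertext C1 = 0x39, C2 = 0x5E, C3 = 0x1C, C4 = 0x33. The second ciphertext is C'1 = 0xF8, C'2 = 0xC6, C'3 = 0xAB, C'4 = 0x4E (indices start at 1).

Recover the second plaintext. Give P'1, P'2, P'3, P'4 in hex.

P'1 = 0x6B, P'2 = 0xCD, P'3 = 0x28, P'4 = 0xB5

In OFB with a reused IV, both messages share the same keystream S_i, so C_i ⊕ C'_i = P_i ⊕ P'_i and thus P'_i = P_i ⊕ C_i ⊕ C'_i.
P'1: 0xAA ⊕ 0x39 ⊕ 0xF8 = 0x6B.
P'2: 0x55 ⊕ 0x5E ⊕ 0xC6 = 0xCD.
P'3: 0x9F ⊕ 0x1C ⊕ 0xAB = 0x28.
P'4: 0xC8 ⊕ 0x33 ⊕ 0x4E = 0xB5.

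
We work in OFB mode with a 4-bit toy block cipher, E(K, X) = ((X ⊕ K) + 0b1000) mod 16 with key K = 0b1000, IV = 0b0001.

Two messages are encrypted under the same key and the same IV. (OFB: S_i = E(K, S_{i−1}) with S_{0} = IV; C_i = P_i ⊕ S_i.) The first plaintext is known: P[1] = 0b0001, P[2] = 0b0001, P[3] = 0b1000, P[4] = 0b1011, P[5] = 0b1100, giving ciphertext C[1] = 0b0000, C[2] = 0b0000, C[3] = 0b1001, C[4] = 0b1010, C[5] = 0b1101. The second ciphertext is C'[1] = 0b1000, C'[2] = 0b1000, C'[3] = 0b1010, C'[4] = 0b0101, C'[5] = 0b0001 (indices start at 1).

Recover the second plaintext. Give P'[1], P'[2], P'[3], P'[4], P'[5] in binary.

P'[1] = 0b1001, P'[2] = 0b1001, P'[3] = 0b1011, P'[4] = 0b0100, P'[5] = 0b0000

In OFB with a reused IV, both messages share the same keystream S_i, so C_i ⊕ C'_i = P_i ⊕ P'_i and thus P'_i = P_i ⊕ C_i ⊕ C'_i.
P'[1]: 0b0001 ⊕ 0b0000 ⊕ 0b1000 = 0b1001.
P'[2]: 0b0001 ⊕ 0b0000 ⊕ 0b1000 = 0b1001.
P'[3]: 0b1000 ⊕ 0b1001 ⊕ 0b1010 = 0b1011.
P'[4]: 0b1011 ⊕ 0b1010 ⊕ 0b0101 = 0b0100.
P'[5]: 0b1100 ⊕ 0b1101 ⊕ 0b0001 = 0b0000.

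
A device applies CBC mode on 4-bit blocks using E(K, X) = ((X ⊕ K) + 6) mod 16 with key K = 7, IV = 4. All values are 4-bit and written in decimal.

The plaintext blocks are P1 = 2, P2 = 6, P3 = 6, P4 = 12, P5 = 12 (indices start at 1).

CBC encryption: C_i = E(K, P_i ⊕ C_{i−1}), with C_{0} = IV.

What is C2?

C1: P1 ⊕ 4 = 6; E(K, 6) = 7.
C2: P2 ⊕ 7 = 1; E(K, 1) = 12.

C2 = 12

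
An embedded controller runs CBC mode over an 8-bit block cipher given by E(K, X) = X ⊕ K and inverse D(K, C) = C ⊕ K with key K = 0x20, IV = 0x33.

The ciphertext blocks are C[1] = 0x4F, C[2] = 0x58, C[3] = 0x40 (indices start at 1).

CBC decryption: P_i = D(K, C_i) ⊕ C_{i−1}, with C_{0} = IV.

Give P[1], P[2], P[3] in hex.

P[1] = 0x5C, P[2] = 0x37, P[3] = 0x38

P[1]: D(K, 0x4F) = 0x6F; 0x6F ⊕ 0x33 = 0x5C.
P[2]: D(K, 0x58) = 0x78; 0x78 ⊕ 0x4F = 0x37.
P[3]: D(K, 0x40) = 0x60; 0x60 ⊕ 0x58 = 0x38.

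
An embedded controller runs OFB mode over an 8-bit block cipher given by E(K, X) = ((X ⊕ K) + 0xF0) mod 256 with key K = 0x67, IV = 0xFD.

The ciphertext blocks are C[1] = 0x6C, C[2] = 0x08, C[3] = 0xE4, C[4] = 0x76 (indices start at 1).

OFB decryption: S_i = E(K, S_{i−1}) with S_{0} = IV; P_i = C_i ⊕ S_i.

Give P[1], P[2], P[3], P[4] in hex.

P[1] = 0xE6, P[2] = 0xD5, P[3] = 0x4E, P[4] = 0xCB

P[1]: S = E(K, 0xFD) = 0x8A; 0x6C ⊕ 0x8A = 0xE6.
P[2]: S = E(K, 0x8A) = 0xDD; 0x08 ⊕ 0xDD = 0xD5.
P[3]: S = E(K, 0xDD) = 0xAA; 0xE4 ⊕ 0xAA = 0x4E.
P[4]: S = E(K, 0xAA) = 0xBD; 0x76 ⊕ 0xBD = 0xCB.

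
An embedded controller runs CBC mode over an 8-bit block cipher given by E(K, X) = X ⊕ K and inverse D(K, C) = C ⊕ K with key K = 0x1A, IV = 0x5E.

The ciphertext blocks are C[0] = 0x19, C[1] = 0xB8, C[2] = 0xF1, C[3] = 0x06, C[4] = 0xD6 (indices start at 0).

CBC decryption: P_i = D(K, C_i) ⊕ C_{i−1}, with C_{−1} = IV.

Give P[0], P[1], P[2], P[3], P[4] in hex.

P[0]: D(K, 0x19) = 0x03; 0x03 ⊕ 0x5E = 0x5D.
P[1]: D(K, 0xB8) = 0xA2; 0xA2 ⊕ 0x19 = 0xBB.
P[2]: D(K, 0xF1) = 0xEB; 0xEB ⊕ 0xB8 = 0x53.
P[3]: D(K, 0x06) = 0x1C; 0x1C ⊕ 0xF1 = 0xED.
P[4]: D(K, 0xD6) = 0xCC; 0xCC ⊕ 0x06 = 0xCA.

P[0] = 0x5D, P[1] = 0xBB, P[2] = 0x53, P[3] = 0xED, P[4] = 0xCA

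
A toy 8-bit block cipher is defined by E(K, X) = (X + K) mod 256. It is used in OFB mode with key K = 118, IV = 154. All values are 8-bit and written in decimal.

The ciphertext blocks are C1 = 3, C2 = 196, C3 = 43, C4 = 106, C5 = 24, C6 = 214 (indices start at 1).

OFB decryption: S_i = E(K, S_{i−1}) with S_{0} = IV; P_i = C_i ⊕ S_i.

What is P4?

P4 = 24

P1: S = E(K, 154) = 16; 3 ⊕ 16 = 19.
P2: S = E(K, 16) = 134; 196 ⊕ 134 = 66.
P3: S = E(K, 134) = 252; 43 ⊕ 252 = 215.
P4: S = E(K, 252) = 114; 106 ⊕ 114 = 24.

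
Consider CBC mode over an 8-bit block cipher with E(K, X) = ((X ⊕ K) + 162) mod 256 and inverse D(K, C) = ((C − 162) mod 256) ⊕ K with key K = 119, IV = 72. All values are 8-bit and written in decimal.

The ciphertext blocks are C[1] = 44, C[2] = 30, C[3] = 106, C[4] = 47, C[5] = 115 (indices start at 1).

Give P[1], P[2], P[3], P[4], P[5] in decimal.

CBC decryption: P_i = D(K, C_i) ⊕ C_{i−1}, with C_{0} = IV.
P[1]: D(K, 44) = 253; 253 ⊕ 72 = 181.
P[2]: D(K, 30) = 11; 11 ⊕ 44 = 39.
P[3]: D(K, 106) = 191; 191 ⊕ 30 = 161.
P[4]: D(K, 47) = 250; 250 ⊕ 106 = 144.
P[5]: D(K, 115) = 166; 166 ⊕ 47 = 137.

P[1] = 181, P[2] = 39, P[3] = 161, P[4] = 144, P[5] = 137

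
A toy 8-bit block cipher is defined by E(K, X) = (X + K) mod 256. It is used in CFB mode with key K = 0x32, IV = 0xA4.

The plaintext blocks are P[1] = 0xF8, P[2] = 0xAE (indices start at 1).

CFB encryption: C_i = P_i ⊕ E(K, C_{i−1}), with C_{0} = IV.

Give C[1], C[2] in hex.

C[1] = 0x2E, C[2] = 0xCE

C[1]: E(K, 0xA4) = 0xD6; 0xF8 ⊕ 0xD6 = 0x2E.
C[2]: E(K, 0x2E) = 0x60; 0xAE ⊕ 0x60 = 0xCE.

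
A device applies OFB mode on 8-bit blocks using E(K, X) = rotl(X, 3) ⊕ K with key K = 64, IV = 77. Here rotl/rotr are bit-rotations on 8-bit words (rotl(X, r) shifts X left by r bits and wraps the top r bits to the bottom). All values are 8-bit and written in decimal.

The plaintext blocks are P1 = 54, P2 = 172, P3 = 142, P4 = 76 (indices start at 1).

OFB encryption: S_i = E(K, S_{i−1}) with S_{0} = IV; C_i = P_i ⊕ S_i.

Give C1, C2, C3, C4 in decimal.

C1: S = E(K, 77) = 42; 54 ⊕ 42 = 28.
C2: S = E(K, 42) = 17; 172 ⊕ 17 = 189.
C3: S = E(K, 17) = 200; 142 ⊕ 200 = 70.
C4: S = E(K, 200) = 6; 76 ⊕ 6 = 74.

C1 = 28, C2 = 189, C3 = 70, C4 = 74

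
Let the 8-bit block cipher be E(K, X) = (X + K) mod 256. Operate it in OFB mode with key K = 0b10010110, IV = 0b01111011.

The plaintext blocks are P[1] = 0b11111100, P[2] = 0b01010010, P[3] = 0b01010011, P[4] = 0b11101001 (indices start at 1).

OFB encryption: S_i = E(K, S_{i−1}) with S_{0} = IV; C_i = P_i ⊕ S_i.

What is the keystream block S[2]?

C[1]: S = E(K, 0b01111011) = 0b00010001; 0b11111100 ⊕ 0b00010001 = 0b11101101.
C[2]: S = E(K, 0b00010001) = 0b10100111; 0b01010010 ⊕ 0b10100111 = 0b11110101.
So S[2] = 0b10100111.

0b10100111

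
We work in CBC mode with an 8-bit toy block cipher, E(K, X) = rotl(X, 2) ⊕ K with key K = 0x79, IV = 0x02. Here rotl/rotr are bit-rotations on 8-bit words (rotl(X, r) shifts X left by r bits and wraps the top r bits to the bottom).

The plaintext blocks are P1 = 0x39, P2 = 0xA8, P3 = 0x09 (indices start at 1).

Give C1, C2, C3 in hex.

CBC encryption: C_i = E(K, P_i ⊕ C_{i−1}), with C_{0} = IV.
C1: P1 ⊕ 0x02 = 0x3B; E(K, 0x3B) = 0x95.
C2: P2 ⊕ 0x95 = 0x3D; E(K, 0x3D) = 0x8D.
C3: P3 ⊕ 0x8D = 0x84; E(K, 0x84) = 0x6B.

C1 = 0x95, C2 = 0x8D, C3 = 0x6B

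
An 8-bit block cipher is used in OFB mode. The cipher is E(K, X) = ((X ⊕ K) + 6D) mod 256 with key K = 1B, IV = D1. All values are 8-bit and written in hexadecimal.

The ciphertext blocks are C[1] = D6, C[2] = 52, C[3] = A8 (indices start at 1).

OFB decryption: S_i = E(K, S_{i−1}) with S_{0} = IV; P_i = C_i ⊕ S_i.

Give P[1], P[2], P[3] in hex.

P[1]: S = E(K, D1) = 37; D6 ⊕ 37 = E1.
P[2]: S = E(K, 37) = 99; 52 ⊕ 99 = CB.
P[3]: S = E(K, 99) = EF; A8 ⊕ EF = 47.

P[1] = E1, P[2] = CB, P[3] = 47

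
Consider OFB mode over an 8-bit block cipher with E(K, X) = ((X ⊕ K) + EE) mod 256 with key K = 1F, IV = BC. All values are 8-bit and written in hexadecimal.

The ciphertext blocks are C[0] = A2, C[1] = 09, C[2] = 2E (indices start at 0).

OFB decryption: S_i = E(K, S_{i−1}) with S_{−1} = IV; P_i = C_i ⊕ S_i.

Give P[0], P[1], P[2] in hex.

P[0]: S = E(K, BC) = 91; A2 ⊕ 91 = 33.
P[1]: S = E(K, 91) = 7C; 09 ⊕ 7C = 75.
P[2]: S = E(K, 7C) = 51; 2E ⊕ 51 = 7F.

P[0] = 33, P[1] = 75, P[2] = 7F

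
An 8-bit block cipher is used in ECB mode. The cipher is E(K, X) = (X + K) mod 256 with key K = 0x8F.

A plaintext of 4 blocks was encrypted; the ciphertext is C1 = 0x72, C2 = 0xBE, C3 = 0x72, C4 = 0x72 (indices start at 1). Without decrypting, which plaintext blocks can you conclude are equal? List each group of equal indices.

P1 = P3 = P4

ECB encrypts each block independently with the same key, so equal ciphertext blocks imply equal plaintext blocks.
C1 = C3 = C4 = 0x72, so P1 = P3 = P4.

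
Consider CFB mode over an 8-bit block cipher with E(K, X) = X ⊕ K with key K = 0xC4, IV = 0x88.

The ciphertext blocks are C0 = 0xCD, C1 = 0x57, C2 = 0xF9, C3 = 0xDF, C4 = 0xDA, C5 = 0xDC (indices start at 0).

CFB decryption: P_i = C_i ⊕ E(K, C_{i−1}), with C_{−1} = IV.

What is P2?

P2: E(K, 0x57) = 0x93; 0xF9 ⊕ 0x93 = 0x6A.

P2 = 0x6A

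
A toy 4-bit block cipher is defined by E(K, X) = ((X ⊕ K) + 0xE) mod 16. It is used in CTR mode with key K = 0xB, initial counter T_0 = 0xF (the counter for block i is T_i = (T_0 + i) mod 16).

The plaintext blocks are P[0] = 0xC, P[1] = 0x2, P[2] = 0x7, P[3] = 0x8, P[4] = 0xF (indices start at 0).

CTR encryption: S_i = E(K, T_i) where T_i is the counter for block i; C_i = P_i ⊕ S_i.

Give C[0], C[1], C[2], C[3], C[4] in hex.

C[0] = 0xE, C[1] = 0xB, C[2] = 0xF, C[3] = 0xF, C[4] = 0x9

C[0]: T = 0xF, S = E(K, T) = 0x2; 0xC ⊕ 0x2 = 0xE.
C[1]: T = 0x0, S = E(K, T) = 0x9; 0x2 ⊕ 0x9 = 0xB.
C[2]: T = 0x1, S = E(K, T) = 0x8; 0x7 ⊕ 0x8 = 0xF.
C[3]: T = 0x2, S = E(K, T) = 0x7; 0x8 ⊕ 0x7 = 0xF.
C[4]: T = 0x3, S = E(K, T) = 0x6; 0xF ⊕ 0x6 = 0x9.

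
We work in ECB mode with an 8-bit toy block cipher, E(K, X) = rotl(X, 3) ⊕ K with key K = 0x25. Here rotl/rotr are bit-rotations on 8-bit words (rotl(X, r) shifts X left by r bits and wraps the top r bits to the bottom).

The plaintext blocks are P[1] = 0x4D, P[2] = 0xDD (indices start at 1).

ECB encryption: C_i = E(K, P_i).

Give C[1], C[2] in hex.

C[1] = 0x4F, C[2] = 0xCB

C[1]: E(K, 0x4D) = 0x4F.
C[2]: E(K, 0xDD) = 0xCB.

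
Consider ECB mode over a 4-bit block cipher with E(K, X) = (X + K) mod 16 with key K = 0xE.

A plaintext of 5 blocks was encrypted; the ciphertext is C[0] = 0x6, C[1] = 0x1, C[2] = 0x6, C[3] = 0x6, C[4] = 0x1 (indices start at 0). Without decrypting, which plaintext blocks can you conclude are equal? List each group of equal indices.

P[0] = P[2] = P[3]; P[1] = P[4]

ECB encrypts each block independently with the same key, so equal ciphertext blocks imply equal plaintext blocks.
C[0] = C[2] = C[3] = 0x6, so P[0] = P[2] = P[3].
C[1] = C[4] = 0x1, so P[1] = P[4].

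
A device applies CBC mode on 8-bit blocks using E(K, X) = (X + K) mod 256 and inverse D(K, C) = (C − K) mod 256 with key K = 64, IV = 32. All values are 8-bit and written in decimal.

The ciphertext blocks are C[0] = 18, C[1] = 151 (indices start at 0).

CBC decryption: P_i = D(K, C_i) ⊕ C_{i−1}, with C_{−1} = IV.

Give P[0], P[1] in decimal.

P[0]: D(K, 18) = 210; 210 ⊕ 32 = 242.
P[1]: D(K, 151) = 87; 87 ⊕ 18 = 69.

P[0] = 242, P[1] = 69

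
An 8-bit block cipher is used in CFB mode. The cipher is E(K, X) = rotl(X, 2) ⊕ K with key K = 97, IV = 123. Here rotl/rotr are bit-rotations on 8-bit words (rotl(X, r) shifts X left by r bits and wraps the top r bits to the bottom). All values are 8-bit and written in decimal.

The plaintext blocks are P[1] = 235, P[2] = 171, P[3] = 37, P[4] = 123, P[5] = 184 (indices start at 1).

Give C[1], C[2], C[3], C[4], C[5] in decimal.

C[1] = 103, C[2] = 87, C[3] = 25, C[4] = 126, C[5] = 32

CFB encryption: C_i = P_i ⊕ E(K, C_{i−1}), with C_{0} = IV.
C[1]: E(K, 123) = 140; 235 ⊕ 140 = 103.
C[2]: E(K, 103) = 252; 171 ⊕ 252 = 87.
C[3]: E(K, 87) = 60; 37 ⊕ 60 = 25.
C[4]: E(K, 25) = 5; 123 ⊕ 5 = 126.
C[5]: E(K, 126) = 152; 184 ⊕ 152 = 32.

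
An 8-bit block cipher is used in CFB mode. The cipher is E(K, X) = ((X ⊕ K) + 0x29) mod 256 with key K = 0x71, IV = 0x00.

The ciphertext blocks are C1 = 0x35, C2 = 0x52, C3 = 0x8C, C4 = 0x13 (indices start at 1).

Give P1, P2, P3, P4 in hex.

P1 = 0xAF, P2 = 0x3F, P3 = 0xC0, P4 = 0x35

CFB decryption: P_i = C_i ⊕ E(K, C_{i−1}), with C_{0} = IV.
P1: E(K, 0x00) = 0x9A; 0x35 ⊕ 0x9A = 0xAF.
P2: E(K, 0x35) = 0x6D; 0x52 ⊕ 0x6D = 0x3F.
P3: E(K, 0x52) = 0x4C; 0x8C ⊕ 0x4C = 0xC0.
P4: E(K, 0x8C) = 0x26; 0x13 ⊕ 0x26 = 0x35.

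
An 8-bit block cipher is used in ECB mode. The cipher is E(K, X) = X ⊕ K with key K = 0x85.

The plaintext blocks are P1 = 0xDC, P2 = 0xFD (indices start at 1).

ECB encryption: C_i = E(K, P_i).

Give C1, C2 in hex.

C1: E(K, 0xDC) = 0x59.
C2: E(K, 0xFD) = 0x78.

C1 = 0x59, C2 = 0x78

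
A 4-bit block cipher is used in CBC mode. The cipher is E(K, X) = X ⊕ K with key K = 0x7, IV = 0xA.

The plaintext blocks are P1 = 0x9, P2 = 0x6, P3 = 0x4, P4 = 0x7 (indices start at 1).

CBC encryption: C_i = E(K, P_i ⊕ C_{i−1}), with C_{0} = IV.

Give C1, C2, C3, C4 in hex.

C1: P1 ⊕ 0xA = 0x3; E(K, 0x3) = 0x4.
C2: P2 ⊕ 0x4 = 0x2; E(K, 0x2) = 0x5.
C3: P3 ⊕ 0x5 = 0x1; E(K, 0x1) = 0x6.
C4: P4 ⊕ 0x6 = 0x1; E(K, 0x1) = 0x6.

C1 = 0x4, C2 = 0x5, C3 = 0x6, C4 = 0x6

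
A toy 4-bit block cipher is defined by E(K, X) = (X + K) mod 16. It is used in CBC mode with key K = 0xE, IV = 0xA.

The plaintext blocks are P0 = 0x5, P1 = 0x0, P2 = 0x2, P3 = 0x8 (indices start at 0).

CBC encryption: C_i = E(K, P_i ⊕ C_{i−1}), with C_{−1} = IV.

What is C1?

C0: P0 ⊕ 0xA = 0xF; E(K, 0xF) = 0xD.
C1: P1 ⊕ 0xD = 0xD; E(K, 0xD) = 0xB.

C1 = 0xB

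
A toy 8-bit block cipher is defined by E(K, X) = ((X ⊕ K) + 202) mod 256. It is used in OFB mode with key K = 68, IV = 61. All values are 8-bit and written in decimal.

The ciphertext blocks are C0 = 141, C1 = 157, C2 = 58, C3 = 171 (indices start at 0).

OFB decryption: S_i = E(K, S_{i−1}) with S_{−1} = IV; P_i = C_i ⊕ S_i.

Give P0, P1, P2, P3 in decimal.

P0: S = E(K, 61) = 67; 141 ⊕ 67 = 206.
P1: S = E(K, 67) = 209; 157 ⊕ 209 = 76.
P2: S = E(K, 209) = 95; 58 ⊕ 95 = 101.
P3: S = E(K, 95) = 229; 171 ⊕ 229 = 78.

P0 = 206, P1 = 76, P2 = 101, P3 = 78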